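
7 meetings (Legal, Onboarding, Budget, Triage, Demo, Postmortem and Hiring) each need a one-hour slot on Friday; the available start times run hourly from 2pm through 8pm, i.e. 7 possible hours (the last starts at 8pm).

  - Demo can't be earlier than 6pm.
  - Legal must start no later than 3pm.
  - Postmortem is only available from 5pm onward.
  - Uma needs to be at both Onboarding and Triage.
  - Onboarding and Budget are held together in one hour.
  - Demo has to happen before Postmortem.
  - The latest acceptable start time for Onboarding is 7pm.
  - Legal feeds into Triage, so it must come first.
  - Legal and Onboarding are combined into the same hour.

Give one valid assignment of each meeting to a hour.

Demo=6pm, Onboarding=2pm, Triage=3pm, Legal=2pm, Hiring=2pm, Postmortem=7pm, Budget=2pm

Checking: Demo(6pm) before Postmortem(7pm); Legal(2pm) before Triage(3pm); Onboarding(2pm) != Triage(3pm); Onboarding = Budget = 2pm; Legal = Onboarding = 2pm; Legal=2pm in [2pm,3pm]; Demo=6pm in [6pm,8pm]; Postmortem=7pm in [5pm,8pm]; Onboarding=2pm in [2pm,7pm].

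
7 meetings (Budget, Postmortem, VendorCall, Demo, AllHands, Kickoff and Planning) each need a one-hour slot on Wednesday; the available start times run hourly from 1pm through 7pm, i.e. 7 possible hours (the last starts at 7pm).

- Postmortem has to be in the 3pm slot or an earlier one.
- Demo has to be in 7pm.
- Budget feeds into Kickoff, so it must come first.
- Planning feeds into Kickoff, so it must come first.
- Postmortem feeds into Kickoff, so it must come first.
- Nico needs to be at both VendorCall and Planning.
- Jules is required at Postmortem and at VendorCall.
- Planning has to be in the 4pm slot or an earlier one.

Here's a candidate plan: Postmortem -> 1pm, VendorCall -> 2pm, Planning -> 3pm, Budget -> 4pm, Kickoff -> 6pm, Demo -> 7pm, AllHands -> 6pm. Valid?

Nico needs to be at both VendorCall and Planning — holds.
Planning feeds into Kickoff, so it must come first — holds.
Postmortem has to be in the 3pm slot or an earlier one — holds.
Jules is required at Postmortem and at VendorCall — holds.
Demo has to be in 7pm — holds.
Planning has to be in the 4pm slot or an earlier one — holds.
Budget feeds into Kickoff, so it must come first — holds.
Postmortem feeds into Kickoff, so it must come first — holds.

Valid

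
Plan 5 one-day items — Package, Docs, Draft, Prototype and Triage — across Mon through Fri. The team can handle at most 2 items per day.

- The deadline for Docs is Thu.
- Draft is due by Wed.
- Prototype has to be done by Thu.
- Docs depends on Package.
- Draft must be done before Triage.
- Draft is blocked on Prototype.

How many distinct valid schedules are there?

42

Splitting on Package: it can be Mon (21), Tue (14), Wed (7). Listing each branch's schedules as (Docs, Draft, Prototype, Triage):
Package=Mon: (Tue,Tue,Mon,Wed) (Tue,Tue,Mon,Thu) (Tue,Tue,Mon,Fri) (Tue,Wed,Mon,Thu) (Tue,Wed,Mon,Fri) (Tue,Wed,Tue,Thu) (Tue,Wed,Tue,Fri) (Wed,Tue,Mon,Wed) (Wed,Tue,Mon,Thu) (Wed,Tue,Mon,Fri) (Wed,Wed,Mon,Thu) (Wed,Wed,Mon,Fri) (Wed,Wed,Tue,Thu) (Wed,Wed,Tue,Fri) (Thu,Tue,Mon,Wed) (Thu,Tue,Mon,Thu) (Thu,Tue,Mon,Fri) (Thu,Wed,Mon,Thu) (Thu,Wed,Mon,Fri) (Thu,Wed,Tue,Thu) (Thu,Wed,Tue,Fri) — 21.
Package=Tue: (Wed,Tue,Mon,Wed) (Wed,Tue,Mon,Thu) (Wed,Tue,Mon,Fri) (Wed,Wed,Mon,Thu) (Wed,Wed,Mon,Fri) (Wed,Wed,Tue,Thu) (Wed,Wed,Tue,Fri) (Thu,Tue,Mon,Wed) (Thu,Tue,Mon,Thu) (Thu,Tue,Mon,Fri) (Thu,Wed,Mon,Thu) (Thu,Wed,Mon,Fri) (Thu,Wed,Tue,Thu) (Thu,Wed,Tue,Fri) — 14.
Package=Wed: (Thu,Tue,Mon,Wed) (Thu,Tue,Mon,Thu) (Thu,Tue,Mon,Fri) (Thu,Wed,Mon,Thu) (Thu,Wed,Mon,Fri) (Thu,Wed,Tue,Thu) (Thu,Wed,Tue,Fri) — 7.
Summing: 21 + 14 + 7 = 42.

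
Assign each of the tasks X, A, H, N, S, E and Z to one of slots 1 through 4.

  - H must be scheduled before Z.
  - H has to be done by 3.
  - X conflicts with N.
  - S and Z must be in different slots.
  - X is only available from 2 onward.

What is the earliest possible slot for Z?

2

Precedence pushes Z to at least 2.
Z at 2 is achievable: Z in 2; S in 1; H in 1; N in 1; A in 1; X in 2; E in 1.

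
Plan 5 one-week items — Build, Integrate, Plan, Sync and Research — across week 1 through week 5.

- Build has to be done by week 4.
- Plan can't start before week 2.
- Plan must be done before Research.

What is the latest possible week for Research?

week 5

Precedence pushes Research to at least week 3.
Research at week 5 is achievable: Integrate=week 1; Build=week 1; Research=week 5; Plan=week 2; Sync=week 1.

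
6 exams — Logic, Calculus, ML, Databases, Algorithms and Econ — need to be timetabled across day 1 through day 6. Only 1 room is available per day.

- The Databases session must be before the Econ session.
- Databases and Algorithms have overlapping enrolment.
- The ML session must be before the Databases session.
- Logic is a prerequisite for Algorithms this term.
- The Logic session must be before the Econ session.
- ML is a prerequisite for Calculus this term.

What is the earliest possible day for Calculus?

day 2

Precedence pushes Calculus to at least day 2.
Calculus at day 2 is achievable: Calculus in day 2, Databases in day 4, Econ in day 5, Algorithms in day 6, Logic in day 3, ML in day 1.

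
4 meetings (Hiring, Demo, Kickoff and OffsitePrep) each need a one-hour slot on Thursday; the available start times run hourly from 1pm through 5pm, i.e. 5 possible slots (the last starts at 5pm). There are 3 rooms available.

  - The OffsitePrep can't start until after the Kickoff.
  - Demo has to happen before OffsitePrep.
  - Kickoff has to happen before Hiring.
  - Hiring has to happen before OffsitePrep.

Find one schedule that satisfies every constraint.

OffsitePrep -> 3pm, Hiring -> 2pm, Kickoff -> 1pm, Demo -> 1pm

Checking: Kickoff(1pm) before Hiring(2pm); Kickoff(1pm) before OffsitePrep(3pm); Hiring(2pm) before OffsitePrep(3pm); Demo(1pm) before OffsitePrep(3pm); max 2 per slot (cap 3).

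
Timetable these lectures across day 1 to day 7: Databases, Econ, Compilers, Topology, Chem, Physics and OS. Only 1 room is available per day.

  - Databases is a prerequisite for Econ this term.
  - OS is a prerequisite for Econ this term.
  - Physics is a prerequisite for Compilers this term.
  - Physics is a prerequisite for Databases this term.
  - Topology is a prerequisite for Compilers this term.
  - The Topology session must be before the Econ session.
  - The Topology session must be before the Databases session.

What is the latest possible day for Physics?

day 4

Downstream work caps Physics at day 5.
Physics at day 4 is achievable: Chem in day 3; Topology in day 1; Compilers in day 7; Econ in day 6; Databases in day 5; OS in day 2; Physics in day 4.
Nothing later works — the capacity limit rule out every day after day 4.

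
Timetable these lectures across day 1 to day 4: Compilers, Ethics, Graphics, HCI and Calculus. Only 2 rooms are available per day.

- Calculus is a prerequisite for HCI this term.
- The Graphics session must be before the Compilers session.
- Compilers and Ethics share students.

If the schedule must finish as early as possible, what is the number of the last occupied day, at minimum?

The precedence chain requires at least 2 distinct days.
With at most 2 per day and 5 lectures, at least 3 days are needed.
3 works (last occupied day: day 3): for example Ethics=day 3, Compilers=day 2, Graphics=day 1, HCI=day 2, Calculus=day 1.

3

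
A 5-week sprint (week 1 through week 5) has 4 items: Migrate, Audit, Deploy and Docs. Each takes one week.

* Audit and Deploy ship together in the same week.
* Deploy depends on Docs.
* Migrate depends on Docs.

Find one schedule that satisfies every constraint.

Audit -> week 2, Migrate -> week 2, Deploy -> week 2, Docs -> week 1

Checking: Docs(week 1) before Deploy(week 2); Docs(week 1) before Migrate(week 2); Audit = Deploy = week 2.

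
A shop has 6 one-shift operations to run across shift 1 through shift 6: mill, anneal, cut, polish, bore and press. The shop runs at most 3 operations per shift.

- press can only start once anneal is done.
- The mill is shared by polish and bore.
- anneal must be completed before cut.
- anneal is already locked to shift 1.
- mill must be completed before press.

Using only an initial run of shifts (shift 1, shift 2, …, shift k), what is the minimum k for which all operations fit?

The precedence chain requires at least 2 distinct shifts.
With at most 3 per shift and 6 operations, at least 2 shifts are needed.
2 works (last occupied shift: shift 2): for example polish -> shift 1, press -> shift 2, anneal -> shift 1, bore -> shift 2, mill -> shift 1, cut -> shift 2.

2 shifts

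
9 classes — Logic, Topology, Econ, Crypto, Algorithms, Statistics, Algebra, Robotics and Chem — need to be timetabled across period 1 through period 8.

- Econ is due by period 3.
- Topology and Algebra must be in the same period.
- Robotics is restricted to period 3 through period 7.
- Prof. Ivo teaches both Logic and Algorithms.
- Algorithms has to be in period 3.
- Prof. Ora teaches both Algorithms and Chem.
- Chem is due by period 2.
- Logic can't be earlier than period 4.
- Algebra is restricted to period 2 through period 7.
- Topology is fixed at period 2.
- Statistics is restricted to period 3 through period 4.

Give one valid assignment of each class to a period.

Logic=period 4; Robotics=period 3; Crypto=period 1; Topology=period 2; Algorithms=period 3; Statistics=period 3; Econ=period 1; Algebra=period 2; Chem=period 1

Checking: Algorithms(period 3) != Chem(period 1); Logic(period 4) != Algorithms(period 3); Topology = Algebra = period 2; Statistics=period 3 in [period 3,period 4]; Chem=period 1 in [period 1,period 2]; Logic=period 4 in [period 4,period 8]; Topology=period 2 in [period 2,period 2]; Econ=period 1 in [period 1,period 3]; Algebra=period 2 in [period 2,period 7]; Robotics=period 3 in [period 3,period 7]; Algorithms=period 3 in [period 3,period 3].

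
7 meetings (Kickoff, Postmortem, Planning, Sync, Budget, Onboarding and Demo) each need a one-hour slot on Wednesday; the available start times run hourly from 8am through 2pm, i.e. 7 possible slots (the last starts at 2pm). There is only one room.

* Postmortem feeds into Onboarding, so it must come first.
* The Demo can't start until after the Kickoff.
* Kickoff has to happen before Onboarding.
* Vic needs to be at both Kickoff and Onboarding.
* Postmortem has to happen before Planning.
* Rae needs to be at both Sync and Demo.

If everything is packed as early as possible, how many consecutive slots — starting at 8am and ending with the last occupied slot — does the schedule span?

The precedence chain requires at least 2 distinct slots.
With at most 1 per slot and 7 meetings, at least 7 slots are needed.
7 works (last occupied slot: 2pm): for example Budget=2pm, Postmortem=9am, Kickoff=8am, Demo=12pm, Planning=11am, Sync=1pm, Onboarding=10am.

7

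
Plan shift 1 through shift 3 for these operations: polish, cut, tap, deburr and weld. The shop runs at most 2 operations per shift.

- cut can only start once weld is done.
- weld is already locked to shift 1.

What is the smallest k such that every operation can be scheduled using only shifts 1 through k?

3

The precedence chain requires at least 2 distinct shifts.
With at most 2 per shift and 5 operations, at least 3 shifts are needed.
3 works (last occupied shift: shift 3): for example weld=shift 1, cut=shift 2, tap=shift 2, deburr=shift 3, polish=shift 1.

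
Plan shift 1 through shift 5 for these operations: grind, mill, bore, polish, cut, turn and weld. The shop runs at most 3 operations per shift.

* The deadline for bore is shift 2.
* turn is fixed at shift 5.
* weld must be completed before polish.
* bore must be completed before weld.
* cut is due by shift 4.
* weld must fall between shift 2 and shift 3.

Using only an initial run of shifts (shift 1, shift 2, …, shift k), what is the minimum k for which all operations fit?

The precedence chain requires at least 3 distinct shifts.
With at most 3 per shift and 7 operations, at least 3 shifts are needed.
turn can't be placed before shift 5, so the schedule must run through at least shift 5.
5 works (last occupied shift: shift 5): for example bore=shift 1, polish=shift 3, grind=shift 1, cut=shift 1, mill=shift 2, turn=shift 5, weld=shift 2.

5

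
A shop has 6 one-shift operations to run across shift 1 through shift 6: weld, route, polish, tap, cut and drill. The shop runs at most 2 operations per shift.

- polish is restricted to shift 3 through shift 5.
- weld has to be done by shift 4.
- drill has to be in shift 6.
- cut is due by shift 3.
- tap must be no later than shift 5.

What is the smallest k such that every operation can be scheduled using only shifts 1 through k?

With at most 2 per shift and 6 operations, at least 3 shifts are needed.
drill can't be placed before shift 6, so the schedule must run through at least shift 6.
6 works (last occupied shift: shift 6): for example weld=shift 1, route=shift 2, tap=shift 2, drill=shift 6, cut=shift 1, polish=shift 3.

6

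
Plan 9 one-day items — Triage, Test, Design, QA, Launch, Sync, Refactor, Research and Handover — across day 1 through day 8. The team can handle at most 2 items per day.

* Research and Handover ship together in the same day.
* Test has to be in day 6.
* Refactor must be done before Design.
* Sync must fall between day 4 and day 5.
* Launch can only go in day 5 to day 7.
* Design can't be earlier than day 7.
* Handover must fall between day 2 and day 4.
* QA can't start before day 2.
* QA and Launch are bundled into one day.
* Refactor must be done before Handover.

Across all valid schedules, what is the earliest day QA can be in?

QA is available from day 2; QA must be in the same day as Launch, which can't be before day 5, so QA is at least day 5; QA must be in the same day as Launch, which can't be after day 7, so QA is at most day 7.
QA at day 5 is achievable: QA=day 5; Design=day 7; Test=day 6; Sync=day 4; Launch=day 5; Handover=day 2; Refactor=day 1; Triage=day 1; Research=day 2.

day 5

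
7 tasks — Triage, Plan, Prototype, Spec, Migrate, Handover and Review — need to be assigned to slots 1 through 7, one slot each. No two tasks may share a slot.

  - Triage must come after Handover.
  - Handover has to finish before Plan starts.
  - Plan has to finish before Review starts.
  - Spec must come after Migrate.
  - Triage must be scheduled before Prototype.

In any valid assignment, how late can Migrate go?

6

Downstream work caps Migrate at 6.
Migrate at 6 is achievable: Migrate=6, Plan=3, Review=5, Prototype=4, Spec=7, Triage=2, Handover=1.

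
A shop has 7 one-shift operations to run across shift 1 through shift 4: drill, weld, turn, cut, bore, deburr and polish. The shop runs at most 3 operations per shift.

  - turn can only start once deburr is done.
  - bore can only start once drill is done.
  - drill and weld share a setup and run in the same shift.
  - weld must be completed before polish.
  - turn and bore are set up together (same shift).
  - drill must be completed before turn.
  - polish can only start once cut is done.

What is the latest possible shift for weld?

Downstream work caps weld at shift 3.
weld at shift 3 is achievable: drill=shift 3, cut=shift 1, turn=shift 4, polish=shift 4, weld=shift 3, bore=shift 4, deburr=shift 1.

shift 3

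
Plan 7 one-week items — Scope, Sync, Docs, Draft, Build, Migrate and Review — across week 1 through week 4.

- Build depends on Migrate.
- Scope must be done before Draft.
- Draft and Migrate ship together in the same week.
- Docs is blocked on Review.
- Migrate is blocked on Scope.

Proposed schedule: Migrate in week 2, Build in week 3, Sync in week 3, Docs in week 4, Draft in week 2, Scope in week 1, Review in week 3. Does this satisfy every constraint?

Build depends on Migrate — holds.
Migrate is blocked on Scope — holds.
Docs is blocked on Review — holds.
Scope must be done before Draft — holds.
Draft and Migrate ship together in the same week — holds.

Yes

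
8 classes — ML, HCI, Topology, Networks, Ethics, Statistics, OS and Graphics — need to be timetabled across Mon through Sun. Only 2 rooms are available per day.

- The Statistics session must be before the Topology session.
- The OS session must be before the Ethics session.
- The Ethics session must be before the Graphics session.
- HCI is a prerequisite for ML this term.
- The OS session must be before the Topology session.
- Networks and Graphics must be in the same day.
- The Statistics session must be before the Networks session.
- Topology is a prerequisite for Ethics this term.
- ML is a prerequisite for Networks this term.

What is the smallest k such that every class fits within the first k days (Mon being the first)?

4 days

The precedence chain requires at least 4 distinct days.
With at most 2 per day and 8 classes, at least 4 days are needed.
4 works (last occupied day: Thu): for example Networks in Thu; Topology in Tue; ML in Wed; OS in Mon; Statistics in Mon; Graphics in Thu; Ethics in Wed; HCI in Tue.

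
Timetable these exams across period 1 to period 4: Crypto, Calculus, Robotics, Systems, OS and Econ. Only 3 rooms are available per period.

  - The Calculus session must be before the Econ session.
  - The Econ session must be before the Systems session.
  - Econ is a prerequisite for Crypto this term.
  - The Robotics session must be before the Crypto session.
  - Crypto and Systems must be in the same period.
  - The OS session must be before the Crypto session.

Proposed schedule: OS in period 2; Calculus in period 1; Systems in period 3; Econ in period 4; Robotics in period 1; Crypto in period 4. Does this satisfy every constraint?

No. The Econ session must be before the Systems session is not satisfied.

The Calculus session must be before the Econ session — holds.
The Econ session must be before the Systems session — violated.
Crypto and Systems must be in the same period — violated.
Econ is a prerequisite for Crypto this term — violated.
The OS session must be before the Crypto session — holds.
The Robotics session must be before the Crypto session — holds.
Only 3 rooms are available per period — holds.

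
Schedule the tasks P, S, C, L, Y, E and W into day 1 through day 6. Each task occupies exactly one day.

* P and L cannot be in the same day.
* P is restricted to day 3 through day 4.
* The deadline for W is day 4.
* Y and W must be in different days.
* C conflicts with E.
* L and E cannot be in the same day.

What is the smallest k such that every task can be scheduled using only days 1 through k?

P can't be placed before day 3, so the schedule must run through at least day 3.
3 works (last occupied day: day 3): for example L -> day 1, S -> day 1, E -> day 2, Y -> day 1, P -> day 3, W -> day 2, C -> day 1.

3 days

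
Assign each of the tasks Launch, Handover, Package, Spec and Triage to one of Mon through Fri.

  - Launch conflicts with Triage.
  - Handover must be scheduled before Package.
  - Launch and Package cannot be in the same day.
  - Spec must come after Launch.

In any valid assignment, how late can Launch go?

Downstream work caps Launch at Thu.
Launch at Thu is achievable: Triage=Mon; Spec=Fri; Handover=Mon; Launch=Thu; Package=Tue.

Thu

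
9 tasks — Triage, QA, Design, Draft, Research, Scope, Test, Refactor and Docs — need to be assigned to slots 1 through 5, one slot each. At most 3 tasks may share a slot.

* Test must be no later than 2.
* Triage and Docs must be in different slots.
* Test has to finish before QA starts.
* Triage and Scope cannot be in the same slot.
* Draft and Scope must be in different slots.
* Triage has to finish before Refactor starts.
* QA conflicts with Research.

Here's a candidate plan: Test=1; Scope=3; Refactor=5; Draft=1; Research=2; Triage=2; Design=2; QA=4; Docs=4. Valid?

At most 3 tasks may share a slot — holds.
Triage has to finish before Refactor starts — holds.
Test has to finish before QA starts — holds.
Draft and Scope must be in different slots — holds.
QA conflicts with Research — holds.
Test must be no later than 2 — holds.
Triage and Docs must be in different slots — holds.
Triage and Scope cannot be in the same slot — holds.

Yes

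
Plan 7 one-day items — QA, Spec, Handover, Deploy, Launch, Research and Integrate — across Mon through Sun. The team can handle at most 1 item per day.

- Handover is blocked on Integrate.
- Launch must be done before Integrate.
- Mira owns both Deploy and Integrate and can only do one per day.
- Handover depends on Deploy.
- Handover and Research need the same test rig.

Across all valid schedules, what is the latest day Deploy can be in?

Sat

Downstream work caps Deploy at Sat.
Deploy at Sat is achievable: Handover -> Sun; Spec -> Thu; Launch -> Mon; Integrate -> Tue; Research -> Fri; QA -> Wed; Deploy -> Sat.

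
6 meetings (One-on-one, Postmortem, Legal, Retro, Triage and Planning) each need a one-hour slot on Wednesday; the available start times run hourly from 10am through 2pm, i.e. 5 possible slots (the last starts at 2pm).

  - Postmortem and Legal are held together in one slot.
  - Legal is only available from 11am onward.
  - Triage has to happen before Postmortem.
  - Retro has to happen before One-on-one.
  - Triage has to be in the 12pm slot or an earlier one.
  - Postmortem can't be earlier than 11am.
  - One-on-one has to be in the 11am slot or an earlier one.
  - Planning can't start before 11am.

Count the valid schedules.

Splitting on Postmortem: it can be 11am (4), 12pm (8), 1pm (12), 2pm (12). Listing each branch's schedules as (One-on-one, Legal, Retro, Triage, Planning):
Postmortem=11am: (11am,11am,10am,10am,11am) (11am,11am,10am,10am,12pm) (11am,11am,10am,10am,1pm) (11am,11am,10am,10am,2pm) — 4.
Postmortem=12pm: (11am,12pm,10am,10am,11am) (11am,12pm,10am,10am,12pm) (11am,12pm,10am,10am,1pm) (11am,12pm,10am,10am,2pm) (11am,12pm,10am,11am,11am) (11am,12pm,10am,11am,12pm) (11am,12pm,10am,11am,1pm) (11am,12pm,10am,11am,2pm) — 8.
Postmortem=1pm: (11am,1pm,10am,10am,11am) (11am,1pm,10am,10am,12pm) (11am,1pm,10am,10am,1pm) (11am,1pm,10am,10am,2pm) (11am,1pm,10am,11am,11am) (11am,1pm,10am,11am,12pm) (11am,1pm,10am,11am,1pm) (11am,1pm,10am,11am,2pm) (11am,1pm,10am,12pm,11am) (11am,1pm,10am,12pm,12pm) (11am,1pm,10am,12pm,1pm) (11am,1pm,10am,12pm,2pm) — 12.
Postmortem=2pm: (11am,2pm,10am,10am,11am) (11am,2pm,10am,10am,12pm) (11am,2pm,10am,10am,1pm) (11am,2pm,10am,10am,2pm) (11am,2pm,10am,11am,11am) (11am,2pm,10am,11am,12pm) (11am,2pm,10am,11am,1pm) (11am,2pm,10am,11am,2pm) (11am,2pm,10am,12pm,11am) (11am,2pm,10am,12pm,12pm) (11am,2pm,10am,12pm,1pm) (11am,2pm,10am,12pm,2pm) — 12.
Summing: 4 + 8 + 12 + 12 = 36.

36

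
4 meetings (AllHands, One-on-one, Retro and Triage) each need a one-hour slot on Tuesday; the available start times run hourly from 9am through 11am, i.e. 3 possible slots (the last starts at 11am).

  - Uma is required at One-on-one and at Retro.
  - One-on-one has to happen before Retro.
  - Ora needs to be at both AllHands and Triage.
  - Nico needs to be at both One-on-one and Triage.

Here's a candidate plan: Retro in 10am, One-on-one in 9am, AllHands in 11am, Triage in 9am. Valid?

No. Nico needs to be at both One-on-one and Triage is not satisfied.

One-on-one has to happen before Retro — holds.
Nico needs to be at both One-on-one and Triage — violated.
Uma is required at One-on-one and at Retro — holds.
Ora needs to be at both AllHands and Triage — holds.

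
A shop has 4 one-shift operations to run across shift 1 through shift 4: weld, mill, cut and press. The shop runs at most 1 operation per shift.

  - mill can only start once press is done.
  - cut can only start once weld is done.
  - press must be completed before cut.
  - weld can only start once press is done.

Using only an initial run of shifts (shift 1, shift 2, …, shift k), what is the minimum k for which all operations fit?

4 shifts

The precedence chain requires at least 3 distinct shifts.
With at most 1 per shift and 4 operations, at least 4 shifts are needed.
4 works (last occupied shift: shift 4): for example weld -> shift 2, mill -> shift 4, press -> shift 1, cut -> shift 3.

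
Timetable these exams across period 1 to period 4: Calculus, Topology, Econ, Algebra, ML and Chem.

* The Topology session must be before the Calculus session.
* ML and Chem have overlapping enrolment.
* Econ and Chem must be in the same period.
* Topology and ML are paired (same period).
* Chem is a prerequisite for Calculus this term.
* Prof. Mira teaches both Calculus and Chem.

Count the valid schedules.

Splitting on Calculus: it can be period 3 (8), period 4 (24). Listing each branch's schedules as (Topology, Econ, Algebra, ML, Chem) by period number:
Calculus=period 3: (1,2,1,1,2) (1,2,2,1,2) (1,2,3,1,2) (1,2,4,1,2) (2,1,1,2,1) (2,1,2,2,1) (2,1,3,2,1) (2,1,4,2,1) — 8.
Calculus=period 4: (1,2,1,1,2) (1,2,2,1,2) (1,2,3,1,2) (1,2,4,1,2) (1,3,1,1,3) (1,3,2,1,3) (1,3,3,1,3) (1,3,4,1,3) (2,1,1,2,1) (2,1,2,2,1) (2,1,3,2,1) (2,1,4,2,1) (2,3,1,2,3) (2,3,2,2,3) (2,3,3,2,3) (2,3,4,2,3) (3,1,1,3,1) (3,1,2,3,1) (3,1,3,3,1) (3,1,4,3,1) (3,2,1,3,2) (3,2,2,3,2) (3,2,3,3,2) (3,2,4,3,2) — 24.
Summing: 8 + 24 = 32.

32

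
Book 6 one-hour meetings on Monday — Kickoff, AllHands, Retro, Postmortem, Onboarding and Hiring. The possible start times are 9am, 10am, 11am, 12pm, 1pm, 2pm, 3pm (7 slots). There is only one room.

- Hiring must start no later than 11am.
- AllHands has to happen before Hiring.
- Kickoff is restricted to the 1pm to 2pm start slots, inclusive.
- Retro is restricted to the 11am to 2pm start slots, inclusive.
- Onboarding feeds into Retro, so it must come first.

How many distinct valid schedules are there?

36

Splitting on Kickoff: it can be 1pm (18), 2pm (18). Listing each branch's schedules as (AllHands, Retro, Postmortem, Onboarding, Hiring):
Kickoff=1pm: (9am,12pm,2pm,10am,11am) (9am,12pm,2pm,11am,10am) (9am,12pm,3pm,10am,11am) (9am,12pm,3pm,11am,10am) (9am,2pm,10am,12pm,11am) (9am,2pm,11am,12pm,10am) (9am,2pm,12pm,10am,11am) (9am,2pm,12pm,11am,10am) (9am,2pm,3pm,10am,11am) (9am,2pm,3pm,11am,10am) (9am,2pm,3pm,12pm,10am) (9am,2pm,3pm,12pm,11am) (10am,12pm,2pm,9am,11am) (10am,12pm,3pm,9am,11am) (10am,2pm,9am,12pm,11am) (10am,2pm,12pm,9am,11am) (10am,2pm,3pm,9am,11am) (10am,2pm,3pm,12pm,11am) — 18.
Kickoff=2pm: (9am,12pm,1pm,10am,11am) (9am,12pm,1pm,11am,10am) (9am,12pm,3pm,10am,11am) (9am,12pm,3pm,11am,10am) (9am,1pm,10am,12pm,11am) (9am,1pm,11am,12pm,10am) (9am,1pm,12pm,10am,11am) (9am,1pm,12pm,11am,10am) (9am,1pm,3pm,10am,11am) (9am,1pm,3pm,11am,10am) (9am,1pm,3pm,12pm,10am) (9am,1pm,3pm,12pm,11am) (10am,12pm,1pm,9am,11am) (10am,12pm,3pm,9am,11am) (10am,1pm,9am,12pm,11am) (10am,1pm,12pm,9am,11am) (10am,1pm,3pm,9am,11am) (10am,1pm,3pm,12pm,11am) — 18.
Summing: 18 + 18 = 36.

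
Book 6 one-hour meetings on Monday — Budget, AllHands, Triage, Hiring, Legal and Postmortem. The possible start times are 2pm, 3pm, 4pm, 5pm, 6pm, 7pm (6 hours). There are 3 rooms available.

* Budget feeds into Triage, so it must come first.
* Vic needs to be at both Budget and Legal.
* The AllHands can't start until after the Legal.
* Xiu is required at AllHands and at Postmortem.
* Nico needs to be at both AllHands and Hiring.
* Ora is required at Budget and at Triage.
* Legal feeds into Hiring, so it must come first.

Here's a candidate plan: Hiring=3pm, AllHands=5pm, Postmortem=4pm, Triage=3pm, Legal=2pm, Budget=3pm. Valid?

No — it violates: Ora is required at Budget and at Triage

The AllHands can't start until after the Legal — holds.
Nico needs to be at both AllHands and Hiring — holds.
Xiu is required at AllHands and at Postmortem — holds.
Ora is required at Budget and at Triage — violated.
Legal feeds into Hiring, so it must come first — holds.
Vic needs to be at both Budget and Legal — holds.
Budget feeds into Triage, so it must come first — violated.
There are 3 rooms available — holds.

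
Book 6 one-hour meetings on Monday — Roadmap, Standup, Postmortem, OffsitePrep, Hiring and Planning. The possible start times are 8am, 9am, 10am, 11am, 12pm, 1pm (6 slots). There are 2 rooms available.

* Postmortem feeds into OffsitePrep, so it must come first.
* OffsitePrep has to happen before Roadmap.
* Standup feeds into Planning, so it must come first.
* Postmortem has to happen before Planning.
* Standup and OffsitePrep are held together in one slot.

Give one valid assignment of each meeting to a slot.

Standup -> 9am, Postmortem -> 8am, Roadmap -> 10am, Planning -> 10am, OffsitePrep -> 9am, Hiring -> 8am

Checking: Postmortem(8am) before Planning(10am); Postmortem(8am) before OffsitePrep(9am); OffsitePrep(9am) before Roadmap(10am); Standup(9am) before Planning(10am); Standup = OffsitePrep = 9am; max 2 per slot (cap 2).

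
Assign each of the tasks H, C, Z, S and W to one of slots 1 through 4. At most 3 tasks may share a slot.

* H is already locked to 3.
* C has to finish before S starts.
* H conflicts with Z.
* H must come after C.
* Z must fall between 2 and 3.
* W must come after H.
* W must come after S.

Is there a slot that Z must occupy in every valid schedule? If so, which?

Z's window is 2–3.
H is fixed at 3, and Z can't share a slot with H.
So Z must be 2.

2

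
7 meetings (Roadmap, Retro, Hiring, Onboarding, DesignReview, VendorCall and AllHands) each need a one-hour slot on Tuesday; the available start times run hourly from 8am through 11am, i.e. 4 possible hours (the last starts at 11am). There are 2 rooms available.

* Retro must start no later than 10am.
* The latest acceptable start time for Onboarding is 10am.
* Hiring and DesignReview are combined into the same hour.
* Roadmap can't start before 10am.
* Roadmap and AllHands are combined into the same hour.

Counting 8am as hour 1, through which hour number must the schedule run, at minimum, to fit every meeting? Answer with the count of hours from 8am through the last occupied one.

With at most 2 per hour and 7 meetings, at least 4 hours are needed.
Roadmap can't be placed before 10am — that is hour 3 counting from 8am — so the schedule must run through at least 3 hours.
4 works (last occupied hour: 11am): for example Roadmap in 10am; Onboarding in 8am; Hiring in 9am; AllHands in 10am; DesignReview in 9am; Retro in 8am; VendorCall in 11am.

4 hours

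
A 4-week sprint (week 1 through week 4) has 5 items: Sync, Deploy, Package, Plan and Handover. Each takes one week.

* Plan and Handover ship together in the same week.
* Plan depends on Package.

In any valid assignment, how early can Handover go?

week 2

Handover must be in the same week as Plan, which can't be before week 2, so Handover is at least week 2.
Handover at week 2 is achievable: Plan in week 2, Deploy in week 1, Package in week 1, Handover in week 2, Sync in week 1.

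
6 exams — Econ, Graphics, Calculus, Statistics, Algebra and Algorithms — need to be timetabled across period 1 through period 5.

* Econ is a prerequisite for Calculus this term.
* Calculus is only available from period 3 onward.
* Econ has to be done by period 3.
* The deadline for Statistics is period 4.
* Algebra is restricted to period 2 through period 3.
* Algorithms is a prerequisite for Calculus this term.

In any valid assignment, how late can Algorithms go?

Downstream work caps Algorithms at period 4.
Algorithms at period 4 is achievable: Algorithms -> period 4; Graphics -> period 1; Econ -> period 1; Statistics -> period 1; Calculus -> period 5; Algebra -> period 2.

period 4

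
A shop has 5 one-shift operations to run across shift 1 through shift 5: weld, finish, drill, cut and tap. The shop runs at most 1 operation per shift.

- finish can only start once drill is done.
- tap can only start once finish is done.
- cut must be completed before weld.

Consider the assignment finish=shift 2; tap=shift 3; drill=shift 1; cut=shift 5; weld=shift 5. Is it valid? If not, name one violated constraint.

The shop runs at most 1 operation per shift — violated.
finish can only start once drill is done — holds.
tap can only start once finish is done — holds.
cut must be completed before weld — violated.

Invalid. The shop runs at most 1 operation per shift.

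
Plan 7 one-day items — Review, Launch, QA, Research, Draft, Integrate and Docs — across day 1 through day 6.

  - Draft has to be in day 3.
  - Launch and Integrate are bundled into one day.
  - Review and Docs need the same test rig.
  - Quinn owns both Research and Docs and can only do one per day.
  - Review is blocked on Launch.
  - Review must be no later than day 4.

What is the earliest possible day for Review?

Precedence pushes Review to at least day 2; Review's own window allows nothing later than day 4.
Review at day 2 is achievable: Research=day 1, Launch=day 1, Docs=day 3, Integrate=day 1, QA=day 1, Draft=day 3, Review=day 2.

day 2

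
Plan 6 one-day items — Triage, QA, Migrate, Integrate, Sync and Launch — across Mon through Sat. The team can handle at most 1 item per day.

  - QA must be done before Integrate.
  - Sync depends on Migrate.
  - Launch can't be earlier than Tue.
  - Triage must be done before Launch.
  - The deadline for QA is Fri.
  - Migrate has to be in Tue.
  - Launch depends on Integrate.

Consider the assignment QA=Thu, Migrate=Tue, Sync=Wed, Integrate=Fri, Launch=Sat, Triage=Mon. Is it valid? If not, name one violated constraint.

Yes

Sync depends on Migrate — holds.
QA must be done before Integrate — holds.
Triage must be done before Launch — holds.
Migrate has to be in Tue — holds.
Launch can't be earlier than Tue — holds.
The deadline for QA is Fri — holds.
Launch depends on Integrate — holds.
The team can handle at most 1 item per day — holds.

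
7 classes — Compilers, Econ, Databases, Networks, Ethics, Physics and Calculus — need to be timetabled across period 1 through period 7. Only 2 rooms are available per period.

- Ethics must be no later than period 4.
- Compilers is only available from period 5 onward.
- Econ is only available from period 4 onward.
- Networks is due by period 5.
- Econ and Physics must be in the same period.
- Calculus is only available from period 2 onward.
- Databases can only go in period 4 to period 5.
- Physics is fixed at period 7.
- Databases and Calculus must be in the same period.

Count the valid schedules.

Splitting on Compilers: it can be period 5 (12), period 6 (28). Listing each branch's schedules as (Econ, Databases, Networks, Ethics, Physics, Calculus) by period number:
Compilers=period 5: (7,4,1,1,7,4) (7,4,1,2,7,4) (7,4,1,3,7,4) (7,4,2,1,7,4) (7,4,2,2,7,4) (7,4,2,3,7,4) (7,4,3,1,7,4) (7,4,3,2,7,4) (7,4,3,3,7,4) (7,4,5,1,7,4) (7,4,5,2,7,4) (7,4,5,3,7,4) — 12.
Compilers=period 6: (7,4,1,1,7,4) (7,4,1,2,7,4) (7,4,1,3,7,4) (7,4,2,1,7,4) (7,4,2,2,7,4) (7,4,2,3,7,4) (7,4,3,1,7,4) (7,4,3,2,7,4) (7,4,3,3,7,4) (7,4,5,1,7,4) (7,4,5,2,7,4) (7,4,5,3,7,4) (7,5,1,1,7,5) (7,5,1,2,7,5) (7,5,1,3,7,5) (7,5,1,4,7,5) (7,5,2,1,7,5) (7,5,2,2,7,5) (7,5,2,3,7,5) (7,5,2,4,7,5) (7,5,3,1,7,5) (7,5,3,2,7,5) (7,5,3,3,7,5) (7,5,3,4,7,5) (7,5,4,1,7,5) (7,5,4,2,7,5) (7,5,4,3,7,5) (7,5,4,4,7,5) — 28.
Summing: 12 + 28 = 40.

40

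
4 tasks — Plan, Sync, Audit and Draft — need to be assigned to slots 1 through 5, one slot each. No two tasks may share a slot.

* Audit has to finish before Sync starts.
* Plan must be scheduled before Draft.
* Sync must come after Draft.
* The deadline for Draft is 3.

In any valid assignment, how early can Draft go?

2

Precedence pushes Draft to at least 2; Draft's own window allows nothing later than 3.
Draft at 2 is achievable: Draft -> 2, Plan -> 1, Audit -> 3, Sync -> 4.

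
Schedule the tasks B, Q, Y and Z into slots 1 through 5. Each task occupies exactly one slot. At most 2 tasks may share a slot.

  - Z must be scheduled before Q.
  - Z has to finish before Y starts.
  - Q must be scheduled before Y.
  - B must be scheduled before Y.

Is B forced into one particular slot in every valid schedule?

No

B can be 1 (e.g. Z=1; Q=2; Y=3; B=1) or 2 (e.g. B=2, Z=1, Q=2, Y=3).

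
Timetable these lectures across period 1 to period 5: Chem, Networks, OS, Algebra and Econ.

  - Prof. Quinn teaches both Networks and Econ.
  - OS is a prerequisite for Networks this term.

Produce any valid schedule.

Econ -> period 1, OS -> period 1, Algebra -> period 1, Chem -> period 1, Networks -> period 2

Checking: OS(period 1) before Networks(period 2); Networks(period 2) != Econ(period 1).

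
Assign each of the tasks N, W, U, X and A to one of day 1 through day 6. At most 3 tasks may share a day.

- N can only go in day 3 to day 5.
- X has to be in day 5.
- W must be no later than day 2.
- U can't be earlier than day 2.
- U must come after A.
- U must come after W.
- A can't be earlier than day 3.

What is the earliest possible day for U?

U is available from day 2; precedence pushes U to at least day 4.
U at day 4 is achievable: X -> day 5; A -> day 3; U -> day 4; N -> day 3; W -> day 1.

day 4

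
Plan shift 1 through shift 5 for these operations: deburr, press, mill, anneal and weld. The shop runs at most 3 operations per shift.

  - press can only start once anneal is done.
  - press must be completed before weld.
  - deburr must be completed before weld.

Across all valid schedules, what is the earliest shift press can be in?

Precedence pushes press to at least shift 2; downstream work caps press at shift 4.
press at shift 2 is achievable: deburr -> shift 1; anneal -> shift 1; weld -> shift 3; press -> shift 2; mill -> shift 1.

shift 2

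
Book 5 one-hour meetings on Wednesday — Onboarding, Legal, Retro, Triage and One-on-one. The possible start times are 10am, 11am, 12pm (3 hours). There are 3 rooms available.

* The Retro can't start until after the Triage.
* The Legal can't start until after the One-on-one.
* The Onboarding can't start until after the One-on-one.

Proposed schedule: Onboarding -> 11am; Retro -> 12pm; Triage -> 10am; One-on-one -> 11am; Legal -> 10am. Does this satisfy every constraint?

There are 3 rooms available — holds.
The Onboarding can't start until after the One-on-one — violated.
The Legal can't start until after the One-on-one — violated.
The Retro can't start until after the Triage — holds.

Invalid. The Legal can't start until after the One-on-one.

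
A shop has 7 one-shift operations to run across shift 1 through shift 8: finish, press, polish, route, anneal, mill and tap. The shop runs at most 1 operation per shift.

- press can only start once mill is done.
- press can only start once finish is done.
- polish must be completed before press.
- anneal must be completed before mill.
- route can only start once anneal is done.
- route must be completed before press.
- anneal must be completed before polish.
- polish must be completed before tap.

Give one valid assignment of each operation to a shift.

press -> shift 6; polish -> shift 2; route -> shift 3; anneal -> shift 1; mill -> shift 4; tap -> shift 7; finish -> shift 5

Checking: polish(shift 2) before tap(shift 7); anneal(shift 1) before polish(shift 2); anneal(shift 1) before route(shift 3); mill(shift 4) before press(shift 6); anneal(shift 1) before mill(shift 4); route(shift 3) before press(shift 6); finish(shift 5) before press(shift 6); polish(shift 2) before press(shift 6); max 1 per shift (cap 1).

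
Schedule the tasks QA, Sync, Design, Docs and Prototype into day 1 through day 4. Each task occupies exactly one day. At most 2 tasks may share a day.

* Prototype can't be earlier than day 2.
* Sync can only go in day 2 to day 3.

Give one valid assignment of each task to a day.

Prototype in day 2; Docs in day 3; QA in day 1; Design in day 1; Sync in day 2

Checking: Sync=day 2 in [day 2,day 3]; Prototype=day 2 in [day 2,day 4]; max 2 per day (cap 2).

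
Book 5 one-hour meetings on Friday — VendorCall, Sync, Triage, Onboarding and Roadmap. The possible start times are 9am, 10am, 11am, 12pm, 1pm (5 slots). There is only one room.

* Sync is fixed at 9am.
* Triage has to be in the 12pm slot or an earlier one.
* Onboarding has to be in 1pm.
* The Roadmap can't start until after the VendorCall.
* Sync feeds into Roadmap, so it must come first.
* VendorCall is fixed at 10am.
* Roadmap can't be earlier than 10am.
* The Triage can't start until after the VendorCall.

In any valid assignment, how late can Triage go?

12pm

Precedence pushes Triage to at least 11am; Triage's own window allows nothing later than 12pm.
Triage at 12pm is achievable: Roadmap -> 11am; Onboarding -> 1pm; VendorCall -> 10am; Sync -> 9am; Triage -> 12pm.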